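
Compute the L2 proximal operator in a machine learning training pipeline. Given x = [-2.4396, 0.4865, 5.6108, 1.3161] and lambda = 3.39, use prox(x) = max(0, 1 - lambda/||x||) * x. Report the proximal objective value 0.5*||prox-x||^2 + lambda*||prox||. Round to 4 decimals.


Step 1: Compute ||x||.
||x|| = 6.2771
Step 2: Compute scaling factor.
scale = max(0, 1 - 3.39/6.2771) = 0.4599
Step 3: prox(x) = [-1.1221, 0.2238, 2.5806, 0.6053]
||prox(x)|| = 2.8871
Step 4: Proximal objective.
0.5*||prox-x||^2 = 5.7461
lambda*||prox|| = 9.7873
Total = 15.5332


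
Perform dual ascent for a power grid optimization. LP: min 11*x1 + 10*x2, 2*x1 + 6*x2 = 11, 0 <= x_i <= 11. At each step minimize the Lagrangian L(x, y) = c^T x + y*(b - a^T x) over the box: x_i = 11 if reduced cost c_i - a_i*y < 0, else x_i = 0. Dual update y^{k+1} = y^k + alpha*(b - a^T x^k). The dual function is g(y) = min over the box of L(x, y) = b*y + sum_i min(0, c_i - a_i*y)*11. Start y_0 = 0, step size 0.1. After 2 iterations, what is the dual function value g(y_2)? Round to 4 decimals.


Dual ascent for LP: min 11*x1 + 10*x2, 2*x1 + 6*x2 = 11, 0 <= x_i <= 11
Step 1: y^k = 0.0, reduced costs: (11.0, 10.0)
  x^k = (0.0, 0.0), subgradient = b - a^T x = 11.0
  y^{k+1} = 0.0 + 0.1*11.0 = 1.1
Step 2: y^k = 1.1, reduced costs: (8.8, 3.4)
  x^k = (0.0, 0.0), subgradient = b - a^T x = 11.0
  y^{k+1} = 1.1 + 0.1*11.0 = 2.2
Dual objective at y_2 = 2.2: reduced costs (6.6, -3.2), box minimizer x = (0.0, 11.0)
g(y_2) = b*y + (c1 - a1*y)*x1 + (c2 - a2*y)*x2 = 11*2.2 + 6.6*0.0 + (-3.2)*11.0 = 24.2 + 0.0 - 35.2 = -11.0


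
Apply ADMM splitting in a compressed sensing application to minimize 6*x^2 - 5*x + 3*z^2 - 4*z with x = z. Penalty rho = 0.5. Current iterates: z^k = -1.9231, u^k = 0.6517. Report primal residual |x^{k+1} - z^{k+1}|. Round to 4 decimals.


ADMM iteration with rho = 0.5, z^k = -1.9231, u^k = 0.6517
Step 1: x-update.
Minimize 6*x^2 - 5*x + (0.5/2)*(x + 1.9231 + 0.6517)^2
FOC: (2*6 + 0.5)*x = 5 + 0.5*(-1.9231 - 0.6517)
x^{k+1} = 0.297
Step 2: z-update.
Minimize 3*z^2 - 4*z + (0.5/2)*(0.297 - z + 0.6517)^2
FOC: (2*3 + 0.5)*z = 4 + 0.5*(0.297 + 0.6517)
z^{k+1} = 0.6884
Step 3: u-update.
u^{k+1} = 0.6517 + 0.297 - 0.6884 = 0.2603
Step 4: Primal residual = |0.297 - 0.6884| = 0.3914


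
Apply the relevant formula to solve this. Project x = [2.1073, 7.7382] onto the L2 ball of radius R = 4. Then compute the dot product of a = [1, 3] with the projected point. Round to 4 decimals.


Step 1: Compute ||x|| (intermediates to 6 decimals).
||x|| = sqrt(2.1073^2 + 7.7382^2) = 8.020003
Step 2: Project.
Since ||x|| > R, scale = R/||x|| = 4/8.020003 = 0.498753, proj(x) = scale * x
proj(x) = [1.051022, 3.85945]
Step 3: Dot product.
a^T * proj(x) = 1*1.051022 + 3*3.85945 = 12.6294


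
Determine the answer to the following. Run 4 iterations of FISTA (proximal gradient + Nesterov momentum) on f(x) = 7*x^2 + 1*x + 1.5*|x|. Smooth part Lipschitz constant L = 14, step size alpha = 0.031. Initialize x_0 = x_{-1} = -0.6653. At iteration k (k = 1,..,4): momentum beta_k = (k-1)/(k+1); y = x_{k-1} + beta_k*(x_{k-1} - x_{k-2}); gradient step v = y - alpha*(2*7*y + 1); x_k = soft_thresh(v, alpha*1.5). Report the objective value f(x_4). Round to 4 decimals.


FISTA on f(x) = 7*x^2 + 1*x + 1.5*|x|
L = 14, alpha = 0.031
Iteration 1: beta = 0.0, y = -0.6653 + 0.0*(-0.6653 + 0.6653) = -0.6653
  grad(y) = -8.3142, v = y - alpha*grad = -0.4076
  prox(v) = soft_thresh(-0.4076, 0.0465) = -0.3611
Iteration 2: beta = 0.3333, y = -0.3611 + 0.3333*(-0.3611 + 0.6653) = -0.2596
  grad(y) = -2.635, v = y - alpha*grad = -0.178
  prox(v) = soft_thresh(-0.178, 0.0465) = -0.1315
Iteration 3: beta = 0.5, y = -0.1315 + 0.5*(-0.1315 + 0.3611) = -0.0167
  grad(y) = 0.7668, v = y - alpha*grad = -0.0404
  prox(v) = soft_thresh(-0.0404, 0.0465) = 0.0
Iteration 4: beta = 0.6, y = 0.0 + 0.6*(0.0 + 0.1315) = 0.0789
  grad(y) = 2.1043, v = y - alpha*grad = 0.0136
  prox(v) = soft_thresh(0.0136, 0.0465) = 0.0
f(x_4) = 7*0.0^2 + 1*0.0 + 1.5*|0.0| = 0.0


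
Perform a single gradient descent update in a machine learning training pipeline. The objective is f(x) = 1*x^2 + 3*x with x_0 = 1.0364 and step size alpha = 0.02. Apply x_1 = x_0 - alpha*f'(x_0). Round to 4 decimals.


We compute the gradient at x_0 and apply the update.
f'(x) = 2*x + 3
f'(1.0364) = 2*1.0364 + 3 = 5.0728
x_1 = 1.0364 - 0.02*5.0728 = 0.9349


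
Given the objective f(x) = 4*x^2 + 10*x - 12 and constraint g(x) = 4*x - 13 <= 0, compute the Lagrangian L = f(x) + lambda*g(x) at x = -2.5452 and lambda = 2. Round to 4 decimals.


Step 1: Evaluate f(x).
f(-2.5452) = 4*(-2.5452)^2 + 10*(-2.5452) - 12 = -11.5398
Step 2: Evaluate g(x).
g(-2.5452) = 4*-2.5452 - 13 = -23.1808
Step 3: Compute Lagrangian.
L = -11.5398 + 2*-23.1808 = -57.9014


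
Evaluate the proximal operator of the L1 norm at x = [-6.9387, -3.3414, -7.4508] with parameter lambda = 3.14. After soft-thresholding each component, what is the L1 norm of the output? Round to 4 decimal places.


Soft-thresholding with lambda = 3.14:
prox(-6.9387) = sign(-6.9387)*max(|-6.9387| - 3.14, 0) = -3.7987
prox(-3.3414) = sign(-3.3414)*max(|-3.3414| - 3.14, 0) = -0.2014
prox(-7.4508) = sign(-7.4508)*max(|-7.4508| - 3.14, 0) = -4.3108
prox(x) = [-3.7987, -0.2014, -4.3108]
||prox(x)||_1 = 3.7987 + 0.2014 + 4.3108 = 8.3109


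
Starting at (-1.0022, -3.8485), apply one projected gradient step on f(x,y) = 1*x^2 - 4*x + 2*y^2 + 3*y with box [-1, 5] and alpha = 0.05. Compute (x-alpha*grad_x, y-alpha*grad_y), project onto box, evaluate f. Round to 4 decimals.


Step 1: Compute gradient at (-1.0022, -3.8485).
grad_x = 2*1*-1.0022 - 4 = -6.0044
grad_y = 2*2*-3.8485 + 3 = -12.394
Step 2: Gradient step.
x_raw = -1.0022 - 0.05*-6.0044 = -0.702
y_raw = -3.8485 - 0.05*-12.394 = -3.2288
Step 3: Project onto [-1, 5].
x_proj = clip(-0.702) = -0.702
y_proj = clip(-3.2288) = -1.0
Step 4: Evaluate f.
f(-0.702, -1.0) = 2.3007


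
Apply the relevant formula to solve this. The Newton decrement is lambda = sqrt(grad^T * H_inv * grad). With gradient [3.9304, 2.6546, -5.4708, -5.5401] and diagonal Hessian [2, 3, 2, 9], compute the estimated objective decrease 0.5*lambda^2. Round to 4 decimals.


Step 1: H is diagonal, so H^(-1) * g = [1.9652, 0.8849, -2.7354, -0.6156].
Step 2: g^T H^(-1) g = sum_i g_i^2 / H_ii
  = (3.9304)^2/2 + (2.6546)^2/3 + (-5.4708)^2/2 + (-5.5401)^2/9
  = 7.724 + 2.349 + 14.9648 + 3.4103 = 28.4481
Step 3: Objective decrease = 0.5 * g^T H^(-1) g = 14.2241


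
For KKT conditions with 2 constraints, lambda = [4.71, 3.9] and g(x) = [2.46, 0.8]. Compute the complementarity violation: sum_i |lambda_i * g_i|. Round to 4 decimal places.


KKT complementary slackness check:
lambda_1 * g_1 = 4.71 * 2.46 = 11.5866
lambda_2 * g_2 = 3.9 * 0.8 = 3.12
Total violation = 11.5866 + 3.12 = 14.7066


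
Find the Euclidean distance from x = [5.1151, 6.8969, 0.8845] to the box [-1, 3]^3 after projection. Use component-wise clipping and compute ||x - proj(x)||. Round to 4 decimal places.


Project each component onto [-1, 3].
clip(5.1151) = 3.0, clip(6.8969) = 3.0, clip(0.8845) = 0.8845
Projection = [3.0, 3.0, 0.8845]
Squared diffs: [4.4736, 15.1858, 0.0]
Distance = sqrt(19.6594) = 4.4339


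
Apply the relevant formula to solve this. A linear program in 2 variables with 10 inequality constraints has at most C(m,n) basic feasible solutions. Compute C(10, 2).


Each vertex corresponds to some choice of n active constraints out of m, so the number of vertices is at most C(m, n) = m! / (n!(m-n)!).
m = 10, n = 2
Numerator: 10 * 9
Denominator: 2! = 2
C(10, 2) = 45


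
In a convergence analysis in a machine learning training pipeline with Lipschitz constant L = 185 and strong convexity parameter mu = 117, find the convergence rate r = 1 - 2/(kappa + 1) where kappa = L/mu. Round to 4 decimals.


Step 1: Compute the condition number.
kappa = L/mu = 185/117 = 1.5812
Step 2: Compute the convergence rate.
r = 1 - 2/(kappa + 1) = 1 - 2*mu/(L + mu) = (L - mu)/(L + mu) = 68/302 = 0.2252


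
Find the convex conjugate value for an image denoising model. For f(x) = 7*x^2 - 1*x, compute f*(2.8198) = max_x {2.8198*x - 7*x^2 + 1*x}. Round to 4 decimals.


f*(y) = sup_x {y*x - a*x^2 - b*x} = sup_x {(y-b)*x - a*x^2}
FOC: (y - b) - 2a*x = 0 => x* = (y - b)/(2a)
x* = (2.8198 + 1)/(2*7) = 0.2728
f*(2.8198) = (y-b)^2/(4a) = (2.8198 + 1)^2/(4*7)
= 14.5909/28 = 0.5211


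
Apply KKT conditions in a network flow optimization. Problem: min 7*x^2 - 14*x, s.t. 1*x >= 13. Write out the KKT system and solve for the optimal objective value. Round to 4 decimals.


Step 1: Try lambda = 0 (constraint inactive).
x_unc = 14/(2*7) = 1.0
Check: 1*1.0 = 1.0 < 13 -- violated!
Step 2: Constraint must be active: 1*x = 13
x* = 13/1 = 13.0
lambda = (2*7*13.0 - 14)/1 = 168.0
Step 3: Compute optimal value.
f(x*) = 7*13.0^2 - 14*13.0 = 1001.0


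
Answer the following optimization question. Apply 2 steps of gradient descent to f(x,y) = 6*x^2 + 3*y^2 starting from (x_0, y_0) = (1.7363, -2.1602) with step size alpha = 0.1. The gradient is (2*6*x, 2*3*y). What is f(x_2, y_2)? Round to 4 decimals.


Gradient descent on f(x,y) = 6*x^2 + 3*y^2.
Starting point: (1.7363, -2.1602), alpha = 0.1
Step 1: grad_x = 2*6*1.7363 = 20.8356, grad_y = 2*3*-2.1602 = -12.9612
  x_1 = 1.7363 - 0.1*20.8356 = -0.3473
  y_1 = -2.1602 - 0.1*-12.9612 = -0.8641
Step 2: grad_x = 2*6*-0.3473 = -4.1671, grad_y = 2*3*-0.8641 = -5.1845
  x_2 = -0.3473 - 0.1*-4.1671 = 0.0695
  y_2 = -0.8641 - 0.1*-5.1845 = -0.3456
f(0.0695, -0.3456) = 6*0.0695^2 + 3*(-0.3456)^2 = 0.3873


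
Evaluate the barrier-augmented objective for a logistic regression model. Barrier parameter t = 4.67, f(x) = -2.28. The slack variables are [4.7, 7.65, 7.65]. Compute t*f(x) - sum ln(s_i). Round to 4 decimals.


Step 1: Compute log-barrier.
ln values: [1.5476, 2.0347, 2.0347]
phi = -(1.5476 + 2.0347 + 2.0347) = -5.617
Step 2: Compute augmented objective.
t*f(x) = 4.67*-2.28 = -10.6476
Total = -10.6476 - 5.617 = -16.2646


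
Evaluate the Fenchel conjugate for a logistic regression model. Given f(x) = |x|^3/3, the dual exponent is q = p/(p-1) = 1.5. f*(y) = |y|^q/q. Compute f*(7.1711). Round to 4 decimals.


The conjugate exponent q satisfies 1/p + 1/q = 1.
p = 3, so q = 3/(3 - 1) = 1.5
|y|^q = 7.1711^1.5 = 19.2034
f*(7.1711) = 19.2034 / 1.5 = 12.8023


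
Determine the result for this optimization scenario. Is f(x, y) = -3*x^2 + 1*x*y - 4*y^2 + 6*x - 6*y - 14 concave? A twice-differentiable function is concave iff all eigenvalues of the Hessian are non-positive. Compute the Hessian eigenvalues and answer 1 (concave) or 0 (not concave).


The Hessian of f(x,y) = -3*x^2 + 1*x*y - 4*y^2 + 6*x - 6*y - 14 is:
H = [[-6, 1], [1, -8]]
Trace = -6 - 8 = -14
Determinant = -6*-8 - (1)^2 = 47
Discriminant = (-14)^2 - 4*47 = 8.0
Eigenvalues: lambda_1 = -8.4142, lambda_2 = -5.5858
The function is concave.

1


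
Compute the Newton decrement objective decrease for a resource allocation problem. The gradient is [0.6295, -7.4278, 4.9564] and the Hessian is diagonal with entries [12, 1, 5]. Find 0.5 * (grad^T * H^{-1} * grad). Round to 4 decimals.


Step 1: H is diagonal, so H^(-1) * g = [0.0525, -7.4278, 0.9913].
Step 2: g^T H^(-1) g = sum_i g_i^2 / H_ii
  = (0.6295)^2/12 + (-7.4278)^2/1 + (4.9564)^2/5
  = 0.033 + 55.1722 + 4.9132 = 60.1184
Step 3: Objective decrease = 0.5 * g^T H^(-1) g = 30.0592


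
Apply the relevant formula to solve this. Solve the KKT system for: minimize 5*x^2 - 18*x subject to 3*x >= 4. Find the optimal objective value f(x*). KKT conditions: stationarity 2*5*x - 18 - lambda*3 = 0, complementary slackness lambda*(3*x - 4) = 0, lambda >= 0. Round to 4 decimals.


Step 1: Try lambda = 0 (constraint inactive).
Stationarity: 2*5*x - 18 = 0
x* = 18/(2*5) = 1.8
Check constraint: 3*1.8 = 5.4 >= 4 -- satisfied.
Step 2: Compute optimal value.
f(x*) = 5*1.8^2 - 18*1.8 = -16.2


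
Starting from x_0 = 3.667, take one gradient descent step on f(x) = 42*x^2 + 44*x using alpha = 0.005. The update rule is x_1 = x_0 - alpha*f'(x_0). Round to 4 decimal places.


We compute the gradient at x_0 and apply the update.
f'(x) = 84*x + 44
f'(3.667) = 84*3.667 + 44 = 352.028
x_1 = 3.667 - 0.005*352.028 = 1.9069


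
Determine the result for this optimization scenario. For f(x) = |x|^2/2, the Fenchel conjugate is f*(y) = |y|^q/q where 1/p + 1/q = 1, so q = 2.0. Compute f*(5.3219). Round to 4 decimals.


The conjugate exponent q satisfies 1/p + 1/q = 1.
p = 2, so q = 2/(2 - 1) = 2.0
|y|^q = 5.3219^2.0 = 28.3226
f*(5.3219) = 28.3226 / 2.0 = 14.1613


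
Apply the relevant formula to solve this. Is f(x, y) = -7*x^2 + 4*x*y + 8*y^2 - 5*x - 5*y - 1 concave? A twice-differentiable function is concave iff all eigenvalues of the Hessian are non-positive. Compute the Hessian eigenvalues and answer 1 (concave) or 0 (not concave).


The Hessian of f(x,y) = -7*x^2 + 4*x*y + 8*y^2 - 5*x - 5*y - 1 is:
H = [[-14, 4], [4, 16]]
Trace = -14 + 16 = 2
Determinant = -14*16 - (4)^2 = -240
Discriminant = (2)^2 - 4*-240 = 964.0
Eigenvalues: lambda_1 = -14.5242, lambda_2 = 16.5242
The function is not concave.

0


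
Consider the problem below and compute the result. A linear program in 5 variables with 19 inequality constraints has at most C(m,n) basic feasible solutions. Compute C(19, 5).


Each vertex corresponds to some choice of n active constraints out of m, so the number of vertices is at most C(m, n) = m! / (n!(m-n)!).
m = 19, n = 5
Numerator: 19 * 18 * 17 * 16 * 15
Denominator: 5! = 120
C(19, 5) = 11628


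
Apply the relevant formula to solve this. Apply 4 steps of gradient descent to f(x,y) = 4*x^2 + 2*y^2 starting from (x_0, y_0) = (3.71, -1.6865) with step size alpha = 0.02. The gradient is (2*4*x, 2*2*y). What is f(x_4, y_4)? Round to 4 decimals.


Gradient descent on f(x,y) = 4*x^2 + 2*y^2.
Starting point: (3.71, -1.6865), alpha = 0.02
Step 1: grad_x = 2*4*3.71 = 29.68, grad_y = 2*2*-1.6865 = -6.746
  x_1 = 3.71 - 0.02*29.68 = 3.1164
  y_1 = -1.6865 - 0.02*-6.746 = -1.5516
Step 2: grad_x = 2*4*3.1164 = 24.9312, grad_y = 2*2*-1.5516 = -6.2063
  x_2 = 3.1164 - 0.02*24.9312 = 2.6178
  y_2 = -1.5516 - 0.02*-6.2063 = -1.4275
Step 3: grad_x = 2*4*2.6178 = 20.9422, grad_y = 2*2*-1.4275 = -5.7098
  x_3 = 2.6178 - 0.02*20.9422 = 2.1989
  y_3 = -1.4275 - 0.02*-5.7098 = -1.3133
Step 4: grad_x = 2*4*2.1989 = 17.5915, grad_y = 2*2*-1.3133 = -5.253
  x_4 = 2.1989 - 0.02*17.5915 = 1.8471
  y_4 = -1.3133 - 0.02*-5.253 = -1.2082
f(1.8471, -1.2082) = 4*1.8471^2 + 2*(-1.2082)^2 = 16.5666


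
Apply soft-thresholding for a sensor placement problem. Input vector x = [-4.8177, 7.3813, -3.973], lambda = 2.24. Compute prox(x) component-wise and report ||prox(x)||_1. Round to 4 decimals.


Soft-thresholding with lambda = 2.24:
prox(-4.8177) = sign(-4.8177)*max(|-4.8177| - 2.24, 0) = -2.5777
prox(7.3813) = sign(7.3813)*max(|7.3813| - 2.24, 0) = 5.1413
prox(-3.973) = sign(-3.973)*max(|-3.973| - 2.24, 0) = -1.733
prox(x) = [-2.5777, 5.1413, -1.733]
||prox(x)||_1 = 2.5777 + 5.1413 + 1.733 = 9.452


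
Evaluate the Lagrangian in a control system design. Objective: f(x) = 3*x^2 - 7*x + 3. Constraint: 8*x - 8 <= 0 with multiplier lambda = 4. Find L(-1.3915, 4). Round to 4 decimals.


Step 1: Evaluate f(x).
f(-1.3915) = 3*(-1.3915)^2 - 7*(-1.3915) + 3 = 18.5493
Step 2: Evaluate g(x).
g(-1.3915) = 8*-1.3915 - 8 = -19.132
Step 3: Compute Lagrangian.
L = 18.5493 + 4*-19.132 = -57.9787


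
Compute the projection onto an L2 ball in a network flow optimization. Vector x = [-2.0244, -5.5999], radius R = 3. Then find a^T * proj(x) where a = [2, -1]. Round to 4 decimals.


Step 1: Compute ||x|| (intermediates to 6 decimals).
||x|| = sqrt((-2.0244)^2 + (-5.5999)^2) = 5.954584
Step 2: Project.
Since ||x|| > R, scale = R/||x|| = 3/5.954584 = 0.503814, proj(x) = scale * x
proj(x) = [-1.019921, -2.821308]
Step 3: Dot product.
a^T * proj(x) = 2*(-1.019921) - 1*(-2.821308) = 0.7815


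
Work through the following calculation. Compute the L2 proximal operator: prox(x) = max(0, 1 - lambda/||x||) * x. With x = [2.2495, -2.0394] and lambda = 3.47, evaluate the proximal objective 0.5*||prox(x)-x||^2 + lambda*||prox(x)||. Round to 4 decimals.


Step 1: Compute ||x||.
||x|| = 3.0363
Step 2: Compute scaling factor.
scale = max(0, 1 - 3.47/3.0363) = 0.0
Step 3: prox(x) = [0.0, -0.0]
||prox(x)|| = 0.0
Step 4: Proximal objective.
0.5*||prox-x||^2 = 4.6097
lambda*||prox|| = 0.0
Total = 4.6097


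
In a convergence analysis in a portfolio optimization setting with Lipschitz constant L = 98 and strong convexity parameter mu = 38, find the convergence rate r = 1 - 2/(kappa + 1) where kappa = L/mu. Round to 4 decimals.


Step 1: Compute the condition number.
kappa = L/mu = 98/38 = 2.5789
Step 2: Compute the convergence rate.
r = 1 - 2/(kappa + 1) = 1 - 2*mu/(L + mu) = (L - mu)/(L + mu) = 60/136 = 0.4412


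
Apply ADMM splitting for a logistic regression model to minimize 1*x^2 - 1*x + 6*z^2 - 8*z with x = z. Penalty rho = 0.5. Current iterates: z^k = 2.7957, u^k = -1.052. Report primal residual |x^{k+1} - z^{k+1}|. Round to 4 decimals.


ADMM iteration with rho = 0.5, z^k = 2.7957, u^k = -1.052
Step 1: x-update.
Minimize 1*x^2 - 1*x + (0.5/2)*(x - 2.7957 - 1.052)^2
FOC: (2*1 + 0.5)*x = 1 + 0.5*(2.7957 + 1.052)
x^{k+1} = 1.1695
Step 2: z-update.
Minimize 6*z^2 - 8*z + (0.5/2)*(1.1695 - z - 1.052)^2
FOC: (2*6 + 0.5)*z = 8 + 0.5*(1.1695 - 1.052)
z^{k+1} = 0.6447
Step 3: u-update.
u^{k+1} = -1.052 + 1.1695 - 0.6447 = -0.5272
Step 4: Primal residual = |1.1695 - 0.6447| = 0.5248


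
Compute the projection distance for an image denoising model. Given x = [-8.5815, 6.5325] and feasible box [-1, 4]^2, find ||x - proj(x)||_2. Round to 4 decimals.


Project each component onto [-1, 4].
clip(-8.5815) = -1.0, clip(6.5325) = 4.0
Projection = [-1.0, 4.0]
Squared diffs: [57.4791, 6.4136]
Distance = sqrt(63.8927) = 7.9933


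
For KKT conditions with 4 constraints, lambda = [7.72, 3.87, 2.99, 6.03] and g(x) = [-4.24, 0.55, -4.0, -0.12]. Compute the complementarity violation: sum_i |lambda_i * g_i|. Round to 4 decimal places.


KKT complementary slackness check:
lambda_1 * g_1 = 7.72 * -4.24 = -32.7328
lambda_2 * g_2 = 3.87 * 0.55 = 2.1285
lambda_3 * g_3 = 2.99 * -4.0 = -11.96
lambda_4 * g_4 = 6.03 * -0.12 = -0.7236
Total violation = 32.7328 + 2.1285 + 11.96 + 0.7236 = 47.5449


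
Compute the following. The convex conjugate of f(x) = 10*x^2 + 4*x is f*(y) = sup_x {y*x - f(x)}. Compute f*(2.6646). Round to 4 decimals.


f*(y) = sup_x {y*x - a*x^2 - b*x} = sup_x {(y-b)*x - a*x^2}
FOC: (y - b) - 2a*x = 0 => x* = (y - b)/(2a)
x* = (2.6646 - 4)/(2*10) = -0.0668
f*(2.6646) = (y-b)^2/(4a) = (2.6646 - 4)^2/(4*10)
= 1.7833/40 = 0.0446


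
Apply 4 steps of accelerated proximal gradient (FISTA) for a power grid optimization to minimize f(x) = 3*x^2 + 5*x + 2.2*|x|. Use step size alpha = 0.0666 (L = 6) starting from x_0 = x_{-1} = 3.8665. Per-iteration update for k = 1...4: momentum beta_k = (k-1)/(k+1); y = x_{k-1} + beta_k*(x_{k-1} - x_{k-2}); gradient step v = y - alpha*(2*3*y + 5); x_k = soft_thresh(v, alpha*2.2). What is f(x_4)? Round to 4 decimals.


FISTA on f(x) = 3*x^2 + 5*x + 2.2*|x|
L = 6, alpha = 0.0666
Iteration 1: beta = 0.0, y = 3.8665 + 0.0*(3.8665 - 3.8665) = 3.8665
  grad(y) = 28.199, v = y - alpha*grad = 1.9884
  prox(v) = soft_thresh(1.9884, 0.1465) = 1.8419
Iteration 2: beta = 0.3333, y = 1.8419 + 0.3333*(1.8419 - 3.8665) = 1.1671
  grad(y) = 12.0024, v = y - alpha*grad = 0.3677
  prox(v) = soft_thresh(0.3677, 0.1465) = 0.2212
Iteration 3: beta = 0.5, y = 0.2212 + 0.5*(0.2212 - 1.8419) = -0.5892
  grad(y) = 1.4649, v = y - alpha*grad = -0.6867
  prox(v) = soft_thresh(-0.6867, 0.1465) = -0.5402
Iteration 4: beta = 0.6, y = -0.5402 + 0.6*(-0.5402 - 0.2212) = -0.9971
  grad(y) = -0.9824, v = y - alpha*grad = -0.9316
  prox(v) = soft_thresh(-0.9316, 0.1465) = -0.7851
f(x_4) = 3*(-0.7851)^2 + 5*(-0.7851) + 2.2*|-0.7851| = -0.3491


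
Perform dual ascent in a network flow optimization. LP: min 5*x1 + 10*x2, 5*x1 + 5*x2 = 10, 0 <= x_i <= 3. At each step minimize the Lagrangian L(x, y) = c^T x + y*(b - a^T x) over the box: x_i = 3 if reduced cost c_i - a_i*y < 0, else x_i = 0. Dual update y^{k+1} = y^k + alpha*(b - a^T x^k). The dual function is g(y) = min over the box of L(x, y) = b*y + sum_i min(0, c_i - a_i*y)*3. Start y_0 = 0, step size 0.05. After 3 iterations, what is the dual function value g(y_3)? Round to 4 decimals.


Dual ascent for LP: min 5*x1 + 10*x2, 5*x1 + 5*x2 = 10, 0 <= x_i <= 3
Step 1: y^k = 0.0, reduced costs: (5.0, 10.0)
  x^k = (0.0, 0.0), subgradient = b - a^T x = 10.0
  y^{k+1} = 0.0 + 0.05*10.0 = 0.5
Step 2: y^k = 0.5, reduced costs: (2.5, 7.5)
  x^k = (0.0, 0.0), subgradient = b - a^T x = 10.0
  y^{k+1} = 0.5 + 0.05*10.0 = 1.0
Step 3: y^k = 1.0, reduced costs: (0.0, 5.0)
  x^k = (0.0, 0.0), subgradient = b - a^T x = 10.0
  y^{k+1} = 1.0 + 0.05*10.0 = 1.5
Dual objective at y_3 = 1.5: reduced costs (-2.5, 2.5), box minimizer x = (3.0, 0.0)
g(y_3) = b*y + (c1 - a1*y)*x1 + (c2 - a2*y)*x2 = 10*1.5 + (-2.5)*3.0 + 2.5*0.0 = 15.0 - 7.5 + 0.0 = 7.5


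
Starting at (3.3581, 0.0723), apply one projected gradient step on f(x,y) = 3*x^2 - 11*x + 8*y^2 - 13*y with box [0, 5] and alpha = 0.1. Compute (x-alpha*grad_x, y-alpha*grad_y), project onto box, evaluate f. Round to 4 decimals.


Step 1: Compute gradient at (3.3581, 0.0723).
grad_x = 2*3*3.3581 - 11 = 9.1486
grad_y = 2*8*0.0723 - 13 = -11.8432
Step 2: Gradient step.
x_raw = 3.3581 - 0.1*9.1486 = 2.4432
y_raw = 0.0723 - 0.1*-11.8432 = 1.2566
Step 3: Project onto [0, 5].
x_proj = clip(2.4432) = 2.4432
y_proj = clip(1.2566) = 1.2566
Step 4: Evaluate f.
f(2.4432, 1.2566) = -12.6707


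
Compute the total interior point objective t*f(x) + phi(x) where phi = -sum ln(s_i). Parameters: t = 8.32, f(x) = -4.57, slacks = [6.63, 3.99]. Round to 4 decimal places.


Step 1: Compute log-barrier.
ln values: [1.8916, 1.3838]
phi = -(1.8916 + 1.3838) = -3.2754
Step 2: Compute augmented objective.
t*f(x) = 8.32*-4.57 = -38.0224
Total = -38.0224 - 3.2754 = -41.2978


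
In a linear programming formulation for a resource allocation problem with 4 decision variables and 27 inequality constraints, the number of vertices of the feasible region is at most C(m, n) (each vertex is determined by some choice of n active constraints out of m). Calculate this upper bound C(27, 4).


Each vertex corresponds to some choice of n active constraints out of m, so the number of vertices is at most C(m, n) = m! / (n!(m-n)!).
m = 27, n = 4
Numerator: 27 * 26 * 25 * 24
Denominator: 4! = 24
C(27, 4) = 17550


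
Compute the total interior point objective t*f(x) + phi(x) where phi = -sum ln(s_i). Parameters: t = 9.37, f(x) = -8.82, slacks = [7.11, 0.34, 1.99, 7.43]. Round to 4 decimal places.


Step 1: Compute log-barrier.
ln values: [1.9615, -1.0788, 0.6881, 2.0055]
phi = -(1.9615 - 1.0788 + 0.6881 + 2.0055) = -3.5764
Step 2: Compute augmented objective.
t*f(x) = 9.37*-8.82 = -82.6434
Total = -82.6434 - 3.5764 = -86.2198


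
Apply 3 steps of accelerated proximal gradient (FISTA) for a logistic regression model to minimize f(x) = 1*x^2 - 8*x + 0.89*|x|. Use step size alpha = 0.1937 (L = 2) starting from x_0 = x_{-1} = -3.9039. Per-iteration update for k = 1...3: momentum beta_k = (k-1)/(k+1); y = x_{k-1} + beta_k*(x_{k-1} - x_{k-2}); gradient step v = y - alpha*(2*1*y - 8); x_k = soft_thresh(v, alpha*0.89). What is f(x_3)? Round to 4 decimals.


FISTA on f(x) = 1*x^2 - 8*x + 0.89*|x|
L = 2, alpha = 0.1937
Iteration 1: beta = 0.0, y = -3.9039 + 0.0*(-3.9039 + 3.9039) = -3.9039
  grad(y) = -15.8078, v = y - alpha*grad = -0.8419
  prox(v) = soft_thresh(-0.8419, 0.1724) = -0.6695
Iteration 2: beta = 0.3333, y = -0.6695 + 0.3333*(-0.6695 + 3.9039) = 0.4086
  grad(y) = -7.1828, v = y - alpha*grad = 1.7999
  prox(v) = soft_thresh(1.7999, 0.1724) = 1.6275
Iteration 3: beta = 0.5, y = 1.6275 + 0.5*(1.6275 + 0.6695) = 2.776
  grad(y) = -2.4479, v = y - alpha*grad = 3.2502
  prox(v) = soft_thresh(3.2502, 0.1724) = 3.0778
f(x_3) = 1*3.0778^2 - 8*3.0778 + 0.89*|3.0778| = -12.4103


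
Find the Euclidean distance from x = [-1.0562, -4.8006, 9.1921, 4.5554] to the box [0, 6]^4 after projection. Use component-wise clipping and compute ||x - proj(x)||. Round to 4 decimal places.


Project each component onto [0, 6].
clip(-1.0562) = 0.0, clip(-4.8006) = 0.0, clip(9.1921) = 6.0, clip(4.5554) = 4.5554
Projection = [0.0, 0.0, 6.0, 4.5554]
Squared diffs: [1.1156, 23.0458, 10.1895, 0.0]
Distance = sqrt(34.3509) = 5.861


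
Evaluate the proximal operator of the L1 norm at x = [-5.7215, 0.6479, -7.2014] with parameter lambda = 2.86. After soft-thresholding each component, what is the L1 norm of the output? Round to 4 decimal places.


Soft-thresholding with lambda = 2.86:
prox(-5.7215) = sign(-5.7215)*max(|-5.7215| - 2.86, 0) = -2.8615
prox(0.6479) = sign(0.6479)*max(|0.6479| - 2.86, 0) = 0.0
prox(-7.2014) = sign(-7.2014)*max(|-7.2014| - 2.86, 0) = -4.3414
prox(x) = [-2.8615, 0.0, -4.3414]
||prox(x)||_1 = 2.8615 + 0.0 + 4.3414 = 7.2029


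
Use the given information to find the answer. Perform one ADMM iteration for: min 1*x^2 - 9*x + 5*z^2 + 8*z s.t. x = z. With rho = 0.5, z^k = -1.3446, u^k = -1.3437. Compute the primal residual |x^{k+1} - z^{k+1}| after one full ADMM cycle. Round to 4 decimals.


ADMM iteration with rho = 0.5, z^k = -1.3446, u^k = -1.3437
Step 1: x-update.
Minimize 1*x^2 - 9*x + (0.5/2)*(x + 1.3446 - 1.3437)^2
FOC: (2*1 + 0.5)*x = 9 + 0.5*(-1.3446 + 1.3437)
x^{k+1} = 3.5998
Step 2: z-update.
Minimize 5*z^2 + 8*z + (0.5/2)*(3.5998 - z - 1.3437)^2
FOC: (2*5 + 0.5)*z = -8 + 0.5*(3.5998 - 1.3437)
z^{k+1} = -0.6545
Step 3: u-update.
u^{k+1} = -1.3437 + 3.5998 + 0.6545 = 2.9106
Step 4: Primal residual = |3.5998 + 0.6545| = 4.2543


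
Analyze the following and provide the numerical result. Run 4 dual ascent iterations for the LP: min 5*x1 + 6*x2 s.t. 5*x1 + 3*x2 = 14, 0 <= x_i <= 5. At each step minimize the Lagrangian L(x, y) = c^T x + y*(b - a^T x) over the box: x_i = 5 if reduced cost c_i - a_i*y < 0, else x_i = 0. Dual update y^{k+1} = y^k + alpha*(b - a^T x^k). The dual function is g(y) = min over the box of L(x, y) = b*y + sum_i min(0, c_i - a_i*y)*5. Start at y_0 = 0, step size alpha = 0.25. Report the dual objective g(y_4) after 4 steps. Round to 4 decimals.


Dual ascent for LP: min 5*x1 + 6*x2, 5*x1 + 3*x2 = 14, 0 <= x_i <= 5
Step 1: y^k = 0.0, reduced costs: (5.0, 6.0)
  x^k = (0.0, 0.0), subgradient = b - a^T x = 14.0
  y^{k+1} = 0.0 + 0.25*14.0 = 3.5
Step 2: y^k = 3.5, reduced costs: (-12.5, -4.5)
  x^k = (5.0, 5.0), subgradient = b - a^T x = -26.0
  y^{k+1} = 3.5 + 0.25*-26.0 = -3.0
Step 3: y^k = -3.0, reduced costs: (20.0, 15.0)
  x^k = (0.0, 0.0), subgradient = b - a^T x = 14.0
  y^{k+1} = -3.0 + 0.25*14.0 = 0.5
Step 4: y^k = 0.5, reduced costs: (2.5, 4.5)
  x^k = (0.0, 0.0), subgradient = b - a^T x = 14.0
  y^{k+1} = 0.5 + 0.25*14.0 = 4.0
Dual objective at y_4 = 4.0: reduced costs (-15.0, -6.0), box minimizer x = (5.0, 5.0)
g(y_4) = b*y + (c1 - a1*y)*x1 + (c2 - a2*y)*x2 = 14*4.0 + (-15.0)*5.0 + (-6.0)*5.0 = 56.0 - 75.0 - 30.0 = -49.0


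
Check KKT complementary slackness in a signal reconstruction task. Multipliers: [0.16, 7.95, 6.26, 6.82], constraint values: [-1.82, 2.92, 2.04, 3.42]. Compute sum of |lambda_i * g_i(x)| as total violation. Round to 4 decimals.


KKT complementary slackness check:
lambda_1 * g_1 = 0.16 * -1.82 = -0.2912
lambda_2 * g_2 = 7.95 * 2.92 = 23.214
lambda_3 * g_3 = 6.26 * 2.04 = 12.7704
lambda_4 * g_4 = 6.82 * 3.42 = 23.3244
Total violation = 0.2912 + 23.214 + 12.7704 + 23.3244 = 59.6


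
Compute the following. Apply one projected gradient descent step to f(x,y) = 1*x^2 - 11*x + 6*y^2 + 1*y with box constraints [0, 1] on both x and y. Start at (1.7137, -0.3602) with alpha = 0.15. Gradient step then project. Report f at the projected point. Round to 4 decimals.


Step 1: Compute gradient at (1.7137, -0.3602).
grad_x = 2*1*1.7137 - 11 = -7.5726
grad_y = 2*6*-0.3602 + 1 = -3.3224
Step 2: Gradient step.
x_raw = 1.7137 - 0.15*-7.5726 = 2.8496
y_raw = -0.3602 - 0.15*-3.3224 = 0.1382
Step 3: Project onto [0, 1].
x_proj = clip(2.8496) = 1.0
y_proj = clip(0.1382) = 0.1382
Step 4: Evaluate f.
f(1.0, 0.1382) = -9.7473


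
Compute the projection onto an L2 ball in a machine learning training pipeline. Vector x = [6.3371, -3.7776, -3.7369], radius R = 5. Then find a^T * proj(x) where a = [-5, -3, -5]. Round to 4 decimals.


Step 1: Compute ||x|| (intermediates to 6 decimals).
||x|| = sqrt(6.3371^2 + (-3.7776)^2 + (-3.7369)^2) = 8.270037
Step 2: Project.
Since ||x|| > R, scale = R/||x|| = 5/8.270037 = 0.604592, proj(x) = scale * x
proj(x) = [3.83136, -2.283907, -2.2593]
Step 3: Dot product.
a^T * proj(x) = -5*3.83136 - 3*(-2.283907) - 5*(-2.2593) = -1.0086


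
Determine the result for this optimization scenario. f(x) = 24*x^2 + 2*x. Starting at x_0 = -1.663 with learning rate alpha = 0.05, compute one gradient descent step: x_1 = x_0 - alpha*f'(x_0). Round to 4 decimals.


We compute the gradient at x_0 and apply the update.
f'(x) = 48*x + 2
f'(-1.663) = 48*-1.663 + 2 = -77.824
x_1 = -1.663 - 0.05*-77.824 = 2.2282


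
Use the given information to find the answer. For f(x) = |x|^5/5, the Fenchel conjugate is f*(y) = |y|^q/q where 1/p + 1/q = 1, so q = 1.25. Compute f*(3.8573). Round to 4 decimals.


The conjugate exponent q satisfies 1/p + 1/q = 1.
p = 5, so q = 5/(5 - 1) = 1.25
|y|^q = 3.8573^1.25 = 5.4057
f*(3.8573) = 5.4057 / 1.25 = 4.3246


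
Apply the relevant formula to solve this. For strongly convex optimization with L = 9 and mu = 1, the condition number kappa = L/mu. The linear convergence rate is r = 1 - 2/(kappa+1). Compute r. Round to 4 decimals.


Step 1: Compute the condition number.
kappa = L/mu = 9/1 = 9.0
Step 2: Compute the convergence rate.
r = 1 - 2/(kappa + 1) = 1 - 2*mu/(L + mu) = (L - mu)/(L + mu) = 8/10 = 0.8


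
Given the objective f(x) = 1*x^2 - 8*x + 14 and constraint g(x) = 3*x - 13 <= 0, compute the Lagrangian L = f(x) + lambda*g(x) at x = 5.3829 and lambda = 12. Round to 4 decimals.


Step 1: Evaluate f(x).
f(5.3829) = 1*5.3829^2 - 8*5.3829 + 14 = -0.0876
Step 2: Evaluate g(x).
g(5.3829) = 3*5.3829 - 13 = 3.1487
Step 3: Compute Lagrangian.
L = -0.0876 + 12*3.1487 = 37.6968


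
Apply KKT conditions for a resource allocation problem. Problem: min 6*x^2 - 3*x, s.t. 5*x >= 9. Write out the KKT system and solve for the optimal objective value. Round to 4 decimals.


Step 1: Try lambda = 0 (constraint inactive).
x_unc = 3/(2*6) = 0.25
Check: 5*0.25 = 1.25 < 9 -- violated!
Step 2: Constraint must be active: 5*x = 9
x* = 9/5 = 1.8
lambda = (2*6*1.8 - 3)/5 = 3.72
Step 3: Compute optimal value.
f(x*) = 6*1.8^2 - 3*1.8 = 14.04


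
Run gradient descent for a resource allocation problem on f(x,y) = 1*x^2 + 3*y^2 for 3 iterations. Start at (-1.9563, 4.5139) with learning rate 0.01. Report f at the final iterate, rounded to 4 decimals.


Gradient descent on f(x,y) = 1*x^2 + 3*y^2.
Starting point: (-1.9563, 4.5139), alpha = 0.01
Step 1: grad_x = 2*1*-1.9563 = -3.9126, grad_y = 2*3*4.5139 = 27.0834
  x_1 = -1.9563 - 0.01*-3.9126 = -1.9172
  y_1 = 4.5139 - 0.01*27.0834 = 4.2431
Step 2: grad_x = 2*1*-1.9172 = -3.8343, grad_y = 2*3*4.2431 = 25.4584
  x_2 = -1.9172 - 0.01*-3.8343 = -1.8788
  y_2 = 4.2431 - 0.01*25.4584 = 3.9885
Step 3: grad_x = 2*1*-1.8788 = -3.7577, grad_y = 2*3*3.9885 = 23.9309
  x_3 = -1.8788 - 0.01*-3.7577 = -1.8413
  y_3 = 3.9885 - 0.01*23.9309 = 3.7492
f(-1.8413, 3.7492) = 1*(-1.8413)^2 + 3*3.7492^2 = 45.5591


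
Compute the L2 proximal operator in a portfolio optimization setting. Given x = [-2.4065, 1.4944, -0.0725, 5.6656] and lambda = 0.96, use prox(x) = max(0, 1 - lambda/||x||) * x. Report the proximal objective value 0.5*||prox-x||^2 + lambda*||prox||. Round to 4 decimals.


Step 1: Compute ||x||.
||x|| = 6.3347
Step 2: Compute scaling factor.
scale = max(0, 1 - 0.96/6.3347) = 0.8485
Step 3: prox(x) = [-2.0418, 1.2679, -0.0615, 4.807]
||prox(x)|| = 5.3747
Step 4: Proximal objective.
0.5*||prox-x||^2 = 0.4608
lambda*||prox|| = 5.1597
Total = 5.6205


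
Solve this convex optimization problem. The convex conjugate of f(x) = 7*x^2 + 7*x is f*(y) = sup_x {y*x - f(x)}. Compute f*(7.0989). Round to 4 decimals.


f*(y) = sup_x {y*x - a*x^2 - b*x} = sup_x {(y-b)*x - a*x^2}
FOC: (y - b) - 2a*x = 0 => x* = (y - b)/(2a)
x* = (7.0989 - 7)/(2*7) = 0.0071
f*(7.0989) = (y-b)^2/(4a) = (7.0989 - 7)^2/(4*7)
= 0.0098/28 = 0.0003


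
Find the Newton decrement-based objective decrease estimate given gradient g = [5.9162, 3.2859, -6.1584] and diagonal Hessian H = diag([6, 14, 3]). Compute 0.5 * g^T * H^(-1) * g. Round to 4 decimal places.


Step 1: H is diagonal, so H^(-1) * g = [0.986, 0.2347, -2.0528].
Step 2: g^T H^(-1) g = sum_i g_i^2 / H_ii
  = (5.9162)^2/6 + (3.2859)^2/14 + (-6.1584)^2/3
  = 5.8336 + 0.7712 + 12.642 = 19.2468
Step 3: Objective decrease = 0.5 * g^T H^(-1) g = 9.6234


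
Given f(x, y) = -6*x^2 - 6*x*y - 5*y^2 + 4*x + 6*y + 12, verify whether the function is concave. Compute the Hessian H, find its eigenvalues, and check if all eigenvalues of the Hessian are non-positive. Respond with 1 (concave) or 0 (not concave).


The Hessian of f(x,y) = -6*x^2 - 6*x*y - 5*y^2 + 4*x + 6*y + 12 is:
H = [[-12, -6], [-6, -10]]
Trace = -12 - 10 = -22
Determinant = -12*-10 - (-6)^2 = 84
Discriminant = (-22)^2 - 4*84 = 148.0
Eigenvalues: lambda_1 = -17.0828, lambda_2 = -4.9172
The function is concave.

1


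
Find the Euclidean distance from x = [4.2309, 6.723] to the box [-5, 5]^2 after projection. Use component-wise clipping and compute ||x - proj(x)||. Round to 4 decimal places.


Project each component onto [-5, 5].
clip(4.2309) = 4.2309, clip(6.723) = 5.0
Projection = [4.2309, 5.0]
Squared diffs: [0.0, 2.9687]
Distance = sqrt(2.9687) = 1.723


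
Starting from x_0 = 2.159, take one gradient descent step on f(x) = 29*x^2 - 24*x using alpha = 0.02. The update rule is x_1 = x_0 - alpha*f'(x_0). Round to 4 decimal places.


We compute the gradient at x_0 and apply the update.
f'(x) = 58*x - 24
f'(2.159) = 58*2.159 - 24 = 101.222
x_1 = 2.159 - 0.02*101.222 = 0.1346


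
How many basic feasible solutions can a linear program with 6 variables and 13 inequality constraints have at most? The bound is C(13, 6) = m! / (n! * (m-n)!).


Each vertex corresponds to some choice of n active constraints out of m, so the number of vertices is at most C(m, n) = m! / (n!(m-n)!).
m = 13, n = 6
Numerator: 13 * 12 * 11 * 10 * 9 * 8
Denominator: 6! = 720
C(13, 6) = 1716


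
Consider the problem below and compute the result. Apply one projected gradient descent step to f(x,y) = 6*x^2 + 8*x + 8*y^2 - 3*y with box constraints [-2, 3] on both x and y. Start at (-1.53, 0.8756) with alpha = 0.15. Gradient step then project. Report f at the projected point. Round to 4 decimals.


Step 1: Compute gradient at (-1.53, 0.8756).
grad_x = 2*6*-1.53 + 8 = -10.36
grad_y = 2*8*0.8756 - 3 = 11.0096
Step 2: Gradient step.
x_raw = -1.53 - 0.15*-10.36 = 0.024
y_raw = 0.8756 - 0.15*11.0096 = -0.7758
Step 3: Project onto [-2, 3].
x_proj = clip(0.024) = 0.024
y_proj = clip(-0.7758) = -0.7758
Step 4: Evaluate f.
f(0.024, -0.7758) = 7.3384


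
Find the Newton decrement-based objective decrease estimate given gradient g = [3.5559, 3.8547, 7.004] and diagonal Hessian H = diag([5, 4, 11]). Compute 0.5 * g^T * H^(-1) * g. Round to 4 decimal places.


Step 1: H is diagonal, so H^(-1) * g = [0.7112, 0.9637, 0.6367].
Step 2: g^T H^(-1) g = sum_i g_i^2 / H_ii
  = (3.5559)^2/5 + (3.8547)^2/4 + (7.004)^2/11
  = 2.5289 + 3.7147 + 4.4596 = 10.7032
Step 3: Objective decrease = 0.5 * g^T H^(-1) g = 5.3516


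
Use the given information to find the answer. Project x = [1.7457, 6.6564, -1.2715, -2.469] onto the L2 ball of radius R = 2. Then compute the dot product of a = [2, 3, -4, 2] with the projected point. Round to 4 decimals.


Step 1: Compute ||x|| (intermediates to 6 decimals).
||x|| = sqrt(1.7457^2 + 6.6564^2 + (-1.2715)^2 + (-2.469)^2) = 7.420768
Step 2: Project.
Since ||x|| > R, scale = R/||x|| = 2/7.420768 = 0.269514, proj(x) = scale * x
proj(x) = [0.470491, 1.793993, -0.342687, -0.66543]
Step 3: Dot product.
a^T * proj(x) = 2*0.470491 + 3*1.793993 - 4*(-0.342687) + 2*(-0.66543) = 6.3628


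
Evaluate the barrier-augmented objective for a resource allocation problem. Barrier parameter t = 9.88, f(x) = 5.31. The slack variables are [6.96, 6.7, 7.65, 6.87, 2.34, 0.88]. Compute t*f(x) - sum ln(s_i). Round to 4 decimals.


Step 1: Compute log-barrier.
ln values: [1.9402, 1.9021, 2.0347, 1.9272, 0.8502, -0.1278]
phi = -(1.9402 + 1.9021 + 2.0347 + 1.9272 + 0.8502 - 0.1278) = -8.5265
Step 2: Compute augmented objective.
t*f(x) = 9.88*5.31 = 52.4628
Total = 52.4628 - 8.5265 = 43.9363


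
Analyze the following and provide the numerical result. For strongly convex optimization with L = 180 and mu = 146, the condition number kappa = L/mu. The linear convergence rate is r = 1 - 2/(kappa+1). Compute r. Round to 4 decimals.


Step 1: Compute the condition number.
kappa = L/mu = 180/146 = 1.2329
Step 2: Compute the convergence rate.
r = 1 - 2/(kappa + 1) = 1 - 2*mu/(L + mu) = (L - mu)/(L + mu) = 34/326 = 0.1043


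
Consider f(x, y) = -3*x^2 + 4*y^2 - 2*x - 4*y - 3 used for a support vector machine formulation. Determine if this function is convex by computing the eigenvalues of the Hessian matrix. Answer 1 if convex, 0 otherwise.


The Hessian of f(x,y) = -3*x^2 + 4*y^2 - 2*x - 4*y - 3 is:
H = [[-6, 0], [0, 8]]
Trace = -6 + 8 = 2
Determinant = -6*8 - (0)^2 = -48
Discriminant = (2)^2 - 4*-48 = 196.0
Eigenvalues: lambda_1 = -6.0, lambda_2 = 8.0
The function is not convex.

0


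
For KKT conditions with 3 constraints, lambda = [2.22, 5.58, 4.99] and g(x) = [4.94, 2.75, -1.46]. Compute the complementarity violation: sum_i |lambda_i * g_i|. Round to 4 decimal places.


KKT complementary slackness check:
lambda_1 * g_1 = 2.22 * 4.94 = 10.9668
lambda_2 * g_2 = 5.58 * 2.75 = 15.345
lambda_3 * g_3 = 4.99 * -1.46 = -7.2854
Total violation = 10.9668 + 15.345 + 7.2854 = 33.5972


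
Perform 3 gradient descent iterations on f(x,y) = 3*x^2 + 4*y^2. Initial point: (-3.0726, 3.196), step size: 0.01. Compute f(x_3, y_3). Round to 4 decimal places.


Gradient descent on f(x,y) = 3*x^2 + 4*y^2.
Starting point: (-3.0726, 3.196), alpha = 0.01
Step 1: grad_x = 2*3*-3.0726 = -18.4356, grad_y = 2*4*3.196 = 25.568
  x_1 = -3.0726 - 0.01*-18.4356 = -2.8882
  y_1 = 3.196 - 0.01*25.568 = 2.9403
Step 2: grad_x = 2*3*-2.8882 = -17.3295, grad_y = 2*4*2.9403 = 23.5226
  x_2 = -2.8882 - 0.01*-17.3295 = -2.7149
  y_2 = 2.9403 - 0.01*23.5226 = 2.7051
Step 3: grad_x = 2*3*-2.7149 = -16.2897, grad_y = 2*4*2.7051 = 21.6408
  x_3 = -2.7149 - 0.01*-16.2897 = -2.5521
  y_3 = 2.7051 - 0.01*21.6408 = 2.4887
f(-2.5521, 2.4887) = 3*(-2.5521)^2 + 4*2.4887^2 = 44.3132


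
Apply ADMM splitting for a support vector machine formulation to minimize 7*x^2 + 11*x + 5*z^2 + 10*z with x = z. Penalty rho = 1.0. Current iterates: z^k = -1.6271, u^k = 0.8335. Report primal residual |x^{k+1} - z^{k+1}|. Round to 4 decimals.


ADMM iteration with rho = 1.0, z^k = -1.6271, u^k = 0.8335
Step 1: x-update.
Minimize 7*x^2 + 11*x + (1.0/2)*(x + 1.6271 + 0.8335)^2
FOC: (2*7 + 1.0)*x = -11 + 1.0*(-1.6271 - 0.8335)
x^{k+1} = -0.8974
Step 2: z-update.
Minimize 5*z^2 + 10*z + (1.0/2)*(-0.8974 - z + 0.8335)^2
FOC: (2*5 + 1.0)*z = -10 + 1.0*(-0.8974 + 0.8335)
z^{k+1} = -0.9149
Step 3: u-update.
u^{k+1} = 0.8335 - 0.8974 + 0.9149 = 0.851
Step 4: Primal residual = |-0.8974 + 0.9149| = 0.0175


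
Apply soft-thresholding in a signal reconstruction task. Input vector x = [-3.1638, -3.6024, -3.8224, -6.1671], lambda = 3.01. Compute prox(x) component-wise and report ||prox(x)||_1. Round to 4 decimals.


Soft-thresholding with lambda = 3.01:
prox(-3.1638) = sign(-3.1638)*max(|-3.1638| - 3.01, 0) = -0.1538
prox(-3.6024) = sign(-3.6024)*max(|-3.6024| - 3.01, 0) = -0.5924
prox(-3.8224) = sign(-3.8224)*max(|-3.8224| - 3.01, 0) = -0.8124
prox(-6.1671) = sign(-6.1671)*max(|-6.1671| - 3.01, 0) = -3.1571
prox(x) = [-0.1538, -0.5924, -0.8124, -3.1571]
||prox(x)||_1 = 0.1538 + 0.5924 + 0.8124 + 3.1571 = 4.7157
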